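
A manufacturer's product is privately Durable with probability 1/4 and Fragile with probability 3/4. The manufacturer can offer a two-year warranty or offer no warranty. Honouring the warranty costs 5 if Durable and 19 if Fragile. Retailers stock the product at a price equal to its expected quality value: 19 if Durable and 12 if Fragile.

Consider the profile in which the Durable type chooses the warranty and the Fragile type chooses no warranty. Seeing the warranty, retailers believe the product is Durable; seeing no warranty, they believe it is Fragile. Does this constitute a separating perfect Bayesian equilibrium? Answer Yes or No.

Under these beliefs, the warranty earns price 19 and no warranty earns price 12.
Durable: the warranty nets 19 − 5 = 14; no warranty nets 12. Durable prefers the warranty.
Fragile: the warranty nets 19 − 19 = 0; no warranty nets 12. Fragile prefers no warranty.
Neither type deviates, so the separating profile is an equilibrium.

Yes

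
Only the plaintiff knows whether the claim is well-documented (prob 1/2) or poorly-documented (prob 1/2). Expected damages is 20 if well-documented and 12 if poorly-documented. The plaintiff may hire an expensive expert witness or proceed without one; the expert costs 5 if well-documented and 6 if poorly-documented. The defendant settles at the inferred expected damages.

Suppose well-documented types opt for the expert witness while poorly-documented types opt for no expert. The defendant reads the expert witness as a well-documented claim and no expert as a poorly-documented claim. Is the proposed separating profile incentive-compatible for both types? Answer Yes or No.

No

Under these beliefs, the expert witness earns settlement 20 and no expert earns settlement 12.
well-documented: the expert witness nets 20 − 5 = 15; no expert nets 12. well-documented prefers the expert witness.
poorly-documented: the expert witness nets 20 − 6 = 14; no expert nets 12. poorly-documented would deviate to the expert witness.
poorly-documented has a profitable deviation, so the profile is not an equilibrium.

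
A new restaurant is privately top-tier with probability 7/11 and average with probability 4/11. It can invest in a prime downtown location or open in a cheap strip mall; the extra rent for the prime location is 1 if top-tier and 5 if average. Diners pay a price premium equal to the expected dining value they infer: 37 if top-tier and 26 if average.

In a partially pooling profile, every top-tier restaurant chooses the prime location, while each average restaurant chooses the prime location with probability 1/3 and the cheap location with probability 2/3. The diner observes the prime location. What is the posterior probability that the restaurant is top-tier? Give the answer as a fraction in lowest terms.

21/25

P(the prime location) = (7/11)·1 + (4/11)·(1/3) = 25/33.
By Bayes' rule, P(top-tier | the prime location) = (7/11) / (25/33) = 21/25.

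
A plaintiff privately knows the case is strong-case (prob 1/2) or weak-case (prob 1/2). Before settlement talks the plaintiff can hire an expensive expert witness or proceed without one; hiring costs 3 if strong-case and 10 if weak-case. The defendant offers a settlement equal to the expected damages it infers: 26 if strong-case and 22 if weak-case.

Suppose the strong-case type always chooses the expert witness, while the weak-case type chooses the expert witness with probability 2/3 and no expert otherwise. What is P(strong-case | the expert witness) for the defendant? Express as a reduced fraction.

P(the expert witness) = (1/2)·1 + (1/2)·(2/3) = 5/6.
By Bayes' rule, P(strong-case | the expert witness) = (1/2) / (5/6) = 3/5.

3/5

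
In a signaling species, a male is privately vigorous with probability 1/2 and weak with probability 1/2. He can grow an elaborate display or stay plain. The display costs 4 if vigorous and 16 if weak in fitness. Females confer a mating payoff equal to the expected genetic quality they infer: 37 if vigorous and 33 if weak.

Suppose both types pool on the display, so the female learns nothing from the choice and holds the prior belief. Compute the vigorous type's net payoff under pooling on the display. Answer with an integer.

31

Pooled mating payoff = 1/2·37 + 1/2·33 = 35.
vigorous pays cost 4 for the display, so net payoff = 35 − 4 = 31.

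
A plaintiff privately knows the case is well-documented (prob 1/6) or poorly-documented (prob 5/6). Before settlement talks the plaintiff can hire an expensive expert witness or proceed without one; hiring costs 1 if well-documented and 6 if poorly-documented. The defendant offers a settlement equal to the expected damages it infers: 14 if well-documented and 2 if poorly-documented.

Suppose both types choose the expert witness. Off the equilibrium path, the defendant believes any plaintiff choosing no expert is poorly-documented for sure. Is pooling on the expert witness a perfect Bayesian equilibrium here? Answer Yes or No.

No

On path, the defendant holds the prior and pays 1/6·14 + 5/6·2 = 4. Off path (no expert), believing poorly-documented, it pays 2.
well-documented: the expert witness nets 4 − 1 = 3; no expert nets 2. well-documented stays.
poorly-documented: the expert witness nets 4 − 6 = -2; no expert nets 2. poorly-documented would deviate.
A type deviates, so pooling fails.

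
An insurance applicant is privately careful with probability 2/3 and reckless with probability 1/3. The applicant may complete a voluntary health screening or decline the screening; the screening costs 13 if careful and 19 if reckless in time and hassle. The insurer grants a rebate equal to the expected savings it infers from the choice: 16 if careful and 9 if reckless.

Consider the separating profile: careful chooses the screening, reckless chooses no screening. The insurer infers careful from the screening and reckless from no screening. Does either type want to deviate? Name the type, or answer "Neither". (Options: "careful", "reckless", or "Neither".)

careful

The screening pays 16; no screening pays 9.
careful: assigned the screening, nets 16 − 13 = 3; deviating to no screening nets 9.
reckless: assigned no screening, nets 9; deviating to the screening nets 16 − 19 = -3.
The careful type gains 6 by deviating.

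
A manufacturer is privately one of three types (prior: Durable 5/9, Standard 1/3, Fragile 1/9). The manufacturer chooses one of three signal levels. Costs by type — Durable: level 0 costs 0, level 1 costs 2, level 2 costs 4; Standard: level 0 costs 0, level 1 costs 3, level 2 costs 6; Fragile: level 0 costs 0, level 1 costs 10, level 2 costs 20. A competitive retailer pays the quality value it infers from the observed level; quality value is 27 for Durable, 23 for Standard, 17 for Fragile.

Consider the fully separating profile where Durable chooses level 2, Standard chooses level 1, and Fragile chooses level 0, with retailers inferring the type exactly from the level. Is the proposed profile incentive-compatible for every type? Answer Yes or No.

No

Separating prices: level 2 → 27, level 1 → 23, level 0 → 17.
Durable (assigned level 2): level 0: 17 − 0 = 17; level 1: 23 − 2 = 21; level 2: 27 − 4 = 23. Durable stays.
Standard (assigned level 1): level 0: 17 − 0 = 17; level 1: 23 − 3 = 20; level 2: 27 − 6 = 21. Standard prefers level 2.
Fragile (assigned level 0): level 0: 17 − 0 = 17; level 1: 23 − 10 = 13; level 2: 27 − 20 = 7. Fragile stays.
At least one type deviates; the separating profile fails.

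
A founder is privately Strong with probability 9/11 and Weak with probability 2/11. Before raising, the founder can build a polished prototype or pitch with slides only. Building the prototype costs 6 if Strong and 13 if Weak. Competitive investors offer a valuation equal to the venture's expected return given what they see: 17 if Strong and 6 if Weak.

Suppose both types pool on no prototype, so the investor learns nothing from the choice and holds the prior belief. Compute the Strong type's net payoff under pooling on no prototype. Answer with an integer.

15

Pooled valuation = 9/11·17 + 2/11·6 = 15.
Strong pays no cost for no prototype, so net payoff = 15.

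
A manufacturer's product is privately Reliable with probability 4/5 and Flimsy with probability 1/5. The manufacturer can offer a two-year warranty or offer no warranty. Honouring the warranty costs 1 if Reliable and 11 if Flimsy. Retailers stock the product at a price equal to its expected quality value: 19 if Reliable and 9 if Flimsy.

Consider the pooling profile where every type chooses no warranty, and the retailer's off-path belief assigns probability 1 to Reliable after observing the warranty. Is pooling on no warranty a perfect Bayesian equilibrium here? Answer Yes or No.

On path, the retailer holds the prior and pays 4/5·19 + 1/5·9 = 17. Off path (the warranty), believing Reliable, it pays 19.
Reliable: no warranty nets 17; the warranty nets 19 − 1 = 18. Reliable would deviate.
Flimsy: no warranty nets 17; the warranty nets 19 − 11 = 8. Flimsy stays.
A type deviates, so pooling fails.

No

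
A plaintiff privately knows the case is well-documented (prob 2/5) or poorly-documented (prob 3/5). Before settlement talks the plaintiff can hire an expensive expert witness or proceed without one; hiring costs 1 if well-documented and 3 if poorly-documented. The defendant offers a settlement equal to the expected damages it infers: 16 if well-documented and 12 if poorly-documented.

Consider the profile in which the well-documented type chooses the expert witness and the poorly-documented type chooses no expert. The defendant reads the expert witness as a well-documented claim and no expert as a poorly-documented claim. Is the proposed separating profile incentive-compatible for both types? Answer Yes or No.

No

Under these beliefs, the expert witness earns settlement 16 and no expert earns settlement 12.
well-documented: the expert witness nets 16 − 1 = 15; no expert nets 12. well-documented prefers the expert witness.
poorly-documented: the expert witness nets 16 − 3 = 13; no expert nets 12. poorly-documented would deviate to the expert witness.
poorly-documented has a profitable deviation, so the profile is not an equilibrium.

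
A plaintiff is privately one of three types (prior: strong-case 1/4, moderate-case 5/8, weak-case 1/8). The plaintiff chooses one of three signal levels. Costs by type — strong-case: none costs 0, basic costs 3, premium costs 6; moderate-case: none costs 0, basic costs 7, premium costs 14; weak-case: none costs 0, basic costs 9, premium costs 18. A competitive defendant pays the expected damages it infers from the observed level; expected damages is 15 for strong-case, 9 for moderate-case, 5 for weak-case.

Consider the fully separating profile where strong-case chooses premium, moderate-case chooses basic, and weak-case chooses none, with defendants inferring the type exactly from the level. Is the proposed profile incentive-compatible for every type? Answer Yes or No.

No

Separating settlements: premium → 15, basic → 9, none → 5.
strong-case (assigned premium): none: 5 − 0 = 5; basic: 9 − 3 = 6; premium: 15 − 6 = 9. strong-case stays.
moderate-case (assigned basic): none: 5 − 0 = 5; basic: 9 − 7 = 2; premium: 15 − 14 = 1. moderate-case prefers none.
weak-case (assigned none): none: 5 − 0 = 5; basic: 9 − 9 = 0; premium: 15 − 18 = -3. weak-case stays.
At least one type deviates; the separating profile fails.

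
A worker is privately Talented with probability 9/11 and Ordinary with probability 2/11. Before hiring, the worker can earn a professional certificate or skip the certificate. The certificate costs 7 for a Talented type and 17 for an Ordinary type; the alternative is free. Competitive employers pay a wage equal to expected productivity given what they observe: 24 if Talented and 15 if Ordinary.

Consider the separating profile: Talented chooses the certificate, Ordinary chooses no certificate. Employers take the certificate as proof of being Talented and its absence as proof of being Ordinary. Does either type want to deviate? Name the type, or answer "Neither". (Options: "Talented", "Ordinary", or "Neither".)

The certificate pays 24; no certificate pays 15.
Talented: assigned the certificate, nets 24 − 7 = 17; deviating to no certificate nets 15.
Ordinary: assigned no certificate, nets 15; deviating to the certificate nets 24 − 17 = 7.
Both types strictly prefer their assigned action; no profitable deviation.

Neither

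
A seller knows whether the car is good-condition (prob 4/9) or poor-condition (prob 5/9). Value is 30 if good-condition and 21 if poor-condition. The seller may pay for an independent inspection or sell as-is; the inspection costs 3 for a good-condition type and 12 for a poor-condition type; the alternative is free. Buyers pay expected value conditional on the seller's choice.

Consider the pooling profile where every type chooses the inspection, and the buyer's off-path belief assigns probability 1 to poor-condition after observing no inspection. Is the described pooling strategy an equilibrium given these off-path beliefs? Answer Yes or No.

No

On path, the buyer holds the prior and pays 4/9·30 + 5/9·21 = 25. Off path (no inspection), believing poor-condition, it pays 21.
good-condition: the inspection nets 25 − 3 = 22; no inspection nets 21. good-condition stays.
poor-condition: the inspection nets 25 − 12 = 13; no inspection nets 21. poor-condition would deviate.
A type deviates, so pooling fails.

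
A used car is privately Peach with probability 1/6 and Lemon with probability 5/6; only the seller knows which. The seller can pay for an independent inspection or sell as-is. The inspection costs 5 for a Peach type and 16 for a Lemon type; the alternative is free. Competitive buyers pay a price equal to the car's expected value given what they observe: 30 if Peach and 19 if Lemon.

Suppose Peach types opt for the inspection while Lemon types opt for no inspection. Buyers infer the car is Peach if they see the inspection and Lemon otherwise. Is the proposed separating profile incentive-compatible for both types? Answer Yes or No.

Yes

Under these beliefs, the inspection earns price 30 and no inspection earns price 19.
Peach: the inspection nets 30 − 5 = 25; no inspection nets 19. Peach prefers the inspection.
Lemon: the inspection nets 30 − 16 = 14; no inspection nets 19. Lemon prefers no inspection.
Neither type deviates, so the separating profile is an equilibrium.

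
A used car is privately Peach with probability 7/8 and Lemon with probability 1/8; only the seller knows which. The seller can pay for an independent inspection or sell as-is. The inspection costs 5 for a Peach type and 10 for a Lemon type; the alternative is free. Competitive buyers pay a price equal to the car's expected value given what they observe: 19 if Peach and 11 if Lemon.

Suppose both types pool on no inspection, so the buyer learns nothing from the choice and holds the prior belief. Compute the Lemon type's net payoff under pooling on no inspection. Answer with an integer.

Pooled price = 7/8·19 + 1/8·11 = 18.
Lemon pays no cost for no inspection, so net payoff = 18.

18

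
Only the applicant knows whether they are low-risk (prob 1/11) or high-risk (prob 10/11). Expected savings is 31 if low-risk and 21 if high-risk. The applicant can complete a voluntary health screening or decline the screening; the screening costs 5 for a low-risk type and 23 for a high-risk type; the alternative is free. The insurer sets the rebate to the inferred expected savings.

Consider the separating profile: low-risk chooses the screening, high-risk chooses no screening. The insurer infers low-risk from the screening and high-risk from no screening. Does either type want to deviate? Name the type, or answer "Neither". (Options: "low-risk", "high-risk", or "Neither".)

Neither

The screening pays 31; no screening pays 21.
low-risk: assigned the screening, nets 31 − 5 = 26; deviating to no screening nets 21.
high-risk: assigned no screening, nets 21; deviating to the screening nets 31 − 23 = 8.
Both types strictly prefer their assigned action; no profitable deviation.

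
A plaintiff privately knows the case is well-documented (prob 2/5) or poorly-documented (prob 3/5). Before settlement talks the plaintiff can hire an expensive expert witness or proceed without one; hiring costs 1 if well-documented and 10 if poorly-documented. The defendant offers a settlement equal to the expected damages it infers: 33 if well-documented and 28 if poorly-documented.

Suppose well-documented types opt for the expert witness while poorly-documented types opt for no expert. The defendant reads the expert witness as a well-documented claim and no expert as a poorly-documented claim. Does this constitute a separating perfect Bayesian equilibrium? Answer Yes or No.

Yes

Under these beliefs, the expert witness earns settlement 33 and no expert earns settlement 28.
well-documented: the expert witness nets 33 − 1 = 32; no expert nets 28. well-documented prefers the expert witness.
poorly-documented: the expert witness nets 33 − 10 = 23; no expert nets 28. poorly-documented prefers no expert.
Neither type deviates, so the separating profile is an equilibrium.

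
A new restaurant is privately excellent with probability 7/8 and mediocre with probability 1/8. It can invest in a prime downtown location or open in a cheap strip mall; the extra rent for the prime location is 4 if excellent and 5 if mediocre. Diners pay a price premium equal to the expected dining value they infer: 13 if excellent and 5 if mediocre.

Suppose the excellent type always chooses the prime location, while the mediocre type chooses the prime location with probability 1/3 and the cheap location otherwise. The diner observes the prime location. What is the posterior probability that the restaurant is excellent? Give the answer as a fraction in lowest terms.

P(the prime location) = (7/8)·1 + (1/8)·(1/3) = 11/12.
By Bayes' rule, P(excellent | the prime location) = (7/8) / (11/12) = 21/22.

21/22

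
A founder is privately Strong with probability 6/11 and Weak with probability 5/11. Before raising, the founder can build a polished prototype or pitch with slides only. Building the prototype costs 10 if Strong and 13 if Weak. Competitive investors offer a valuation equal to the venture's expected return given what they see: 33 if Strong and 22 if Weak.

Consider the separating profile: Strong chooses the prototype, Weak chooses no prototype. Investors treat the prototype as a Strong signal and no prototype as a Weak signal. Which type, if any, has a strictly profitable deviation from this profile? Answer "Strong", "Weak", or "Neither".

The prototype pays 33; no prototype pays 22.
Strong: assigned the prototype, nets 33 − 10 = 23; deviating to no prototype nets 22.
Weak: assigned no prototype, nets 22; deviating to the prototype nets 33 − 13 = 20.
Both types strictly prefer their assigned action; no profitable deviation.

Neither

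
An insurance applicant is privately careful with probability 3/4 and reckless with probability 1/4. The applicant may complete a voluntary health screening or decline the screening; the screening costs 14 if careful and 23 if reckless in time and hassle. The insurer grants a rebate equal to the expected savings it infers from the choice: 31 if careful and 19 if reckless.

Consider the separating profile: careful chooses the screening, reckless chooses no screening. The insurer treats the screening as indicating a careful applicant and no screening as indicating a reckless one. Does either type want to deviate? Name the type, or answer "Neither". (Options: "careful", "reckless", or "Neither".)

The screening pays 31; no screening pays 19.
careful: assigned the screening, nets 31 − 14 = 17; deviating to no screening nets 19.
reckless: assigned no screening, nets 19; deviating to the screening nets 31 − 23 = 8.
The careful type gains 2 by deviating.

careful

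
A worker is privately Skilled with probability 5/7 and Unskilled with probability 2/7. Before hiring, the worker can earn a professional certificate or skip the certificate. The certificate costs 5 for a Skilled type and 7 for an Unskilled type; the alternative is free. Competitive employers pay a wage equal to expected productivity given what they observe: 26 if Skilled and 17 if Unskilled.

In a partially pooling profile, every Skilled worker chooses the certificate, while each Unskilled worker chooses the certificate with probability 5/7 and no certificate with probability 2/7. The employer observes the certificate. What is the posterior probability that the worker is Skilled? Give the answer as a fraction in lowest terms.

P(the certificate) = (5/7)·1 + (2/7)·(5/7) = 45/49.
By Bayes' rule, P(Skilled | the certificate) = (5/7) / (45/49) = 7/9.

7/9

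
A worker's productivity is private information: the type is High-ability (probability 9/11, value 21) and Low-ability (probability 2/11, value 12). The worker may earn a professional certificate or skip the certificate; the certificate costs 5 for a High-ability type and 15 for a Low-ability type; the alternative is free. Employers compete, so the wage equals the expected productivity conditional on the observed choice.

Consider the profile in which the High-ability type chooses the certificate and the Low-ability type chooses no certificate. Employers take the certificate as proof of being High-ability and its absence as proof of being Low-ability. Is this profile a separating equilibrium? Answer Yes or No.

Under these beliefs, the certificate earns wage 21 and no certificate earns wage 12.
High-ability: the certificate nets 21 − 5 = 16; no certificate nets 12. High-ability prefers the certificate.
Low-ability: the certificate nets 21 − 15 = 6; no certificate nets 12. Low-ability prefers no certificate.
Neither type deviates, so the separating profile is an equilibrium.

Yes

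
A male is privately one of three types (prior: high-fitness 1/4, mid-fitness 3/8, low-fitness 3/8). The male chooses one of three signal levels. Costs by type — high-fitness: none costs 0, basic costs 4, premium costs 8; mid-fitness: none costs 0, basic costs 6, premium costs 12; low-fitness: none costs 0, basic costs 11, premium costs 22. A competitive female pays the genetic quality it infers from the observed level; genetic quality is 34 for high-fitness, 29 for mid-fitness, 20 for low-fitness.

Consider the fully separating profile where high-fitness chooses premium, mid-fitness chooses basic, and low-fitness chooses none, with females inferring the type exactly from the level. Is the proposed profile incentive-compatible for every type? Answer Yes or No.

Yes

Separating mating payoffs: premium → 34, basic → 29, none → 20.
high-fitness (assigned premium): none: 20 − 0 = 20; basic: 29 − 4 = 25; premium: 34 − 8 = 26. high-fitness stays.
mid-fitness (assigned basic): none: 20 − 0 = 20; basic: 29 − 6 = 23; premium: 34 − 12 = 22. mid-fitness stays.
low-fitness (assigned none): none: 20 − 0 = 20; basic: 29 − 11 = 18; premium: 34 − 22 = 12. low-fitness stays.
Every type prefers its assigned level; separation holds.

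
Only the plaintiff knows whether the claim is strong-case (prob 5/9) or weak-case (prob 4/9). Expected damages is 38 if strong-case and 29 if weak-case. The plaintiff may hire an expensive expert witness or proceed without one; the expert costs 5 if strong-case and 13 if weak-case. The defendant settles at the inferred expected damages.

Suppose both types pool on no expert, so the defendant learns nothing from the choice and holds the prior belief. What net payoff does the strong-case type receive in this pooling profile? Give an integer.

Pooled settlement = 5/9·38 + 4/9·29 = 34.
strong-case pays no cost for no expert, so net payoff = 34.

34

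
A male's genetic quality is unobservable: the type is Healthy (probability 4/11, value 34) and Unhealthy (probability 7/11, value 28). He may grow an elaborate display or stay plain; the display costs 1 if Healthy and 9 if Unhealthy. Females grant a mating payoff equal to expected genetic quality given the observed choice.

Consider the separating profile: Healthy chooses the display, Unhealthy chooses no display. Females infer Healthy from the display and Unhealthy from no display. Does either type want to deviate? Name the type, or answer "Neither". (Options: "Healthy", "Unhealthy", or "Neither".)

Neither

The display pays 34; no display pays 28.
Healthy: assigned the display, nets 34 − 1 = 33; deviating to no display nets 28.
Unhealthy: assigned no display, nets 28; deviating to the display nets 34 − 9 = 25.
Both types strictly prefer their assigned action; no profitable deviation.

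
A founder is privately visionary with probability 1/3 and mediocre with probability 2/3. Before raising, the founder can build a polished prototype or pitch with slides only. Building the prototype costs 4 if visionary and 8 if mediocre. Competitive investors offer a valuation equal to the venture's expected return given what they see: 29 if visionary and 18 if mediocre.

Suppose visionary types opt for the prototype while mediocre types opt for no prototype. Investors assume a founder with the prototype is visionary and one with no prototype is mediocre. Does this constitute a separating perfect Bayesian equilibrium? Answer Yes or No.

No

Under these beliefs, the prototype earns valuation 29 and no prototype earns valuation 18.
visionary: the prototype nets 29 − 4 = 25; no prototype nets 18. visionary prefers the prototype.
mediocre: the prototype nets 29 − 8 = 21; no prototype nets 18. mediocre would deviate to the prototype.
mediocre has a profitable deviation, so the profile is not an equilibrium.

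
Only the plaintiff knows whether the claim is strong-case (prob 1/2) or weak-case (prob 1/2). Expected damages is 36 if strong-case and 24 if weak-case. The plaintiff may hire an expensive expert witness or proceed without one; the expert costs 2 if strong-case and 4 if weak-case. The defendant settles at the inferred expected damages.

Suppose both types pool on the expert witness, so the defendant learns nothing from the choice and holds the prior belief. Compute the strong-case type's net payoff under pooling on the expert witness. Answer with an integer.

28

Pooled settlement = 1/2·36 + 1/2·24 = 30.
strong-case pays cost 2 for the expert witness, so net payoff = 30 − 2 = 28.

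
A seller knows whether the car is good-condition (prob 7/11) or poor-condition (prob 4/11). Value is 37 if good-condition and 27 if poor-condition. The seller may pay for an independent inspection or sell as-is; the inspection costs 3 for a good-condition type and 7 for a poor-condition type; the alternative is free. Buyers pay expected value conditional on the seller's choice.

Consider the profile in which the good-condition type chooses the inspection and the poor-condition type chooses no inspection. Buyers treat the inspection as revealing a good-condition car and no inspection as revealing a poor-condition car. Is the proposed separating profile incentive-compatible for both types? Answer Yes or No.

Under these beliefs, the inspection earns price 37 and no inspection earns price 27.
good-condition: the inspection nets 37 − 3 = 34; no inspection nets 27. good-condition prefers the inspection.
poor-condition: the inspection nets 37 − 7 = 30; no inspection nets 27. poor-condition would deviate to the inspection.
poor-condition has a profitable deviation, so the profile is not an equilibrium.

No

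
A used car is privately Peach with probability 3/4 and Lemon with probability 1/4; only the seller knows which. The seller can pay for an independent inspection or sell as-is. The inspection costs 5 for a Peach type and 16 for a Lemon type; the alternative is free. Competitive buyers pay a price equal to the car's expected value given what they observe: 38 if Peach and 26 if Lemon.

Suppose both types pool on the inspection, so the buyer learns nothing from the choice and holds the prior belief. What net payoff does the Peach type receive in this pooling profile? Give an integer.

30

Pooled price = 3/4·38 + 1/4·26 = 35.
Peach pays cost 5 for the inspection, so net payoff = 35 − 5 = 30.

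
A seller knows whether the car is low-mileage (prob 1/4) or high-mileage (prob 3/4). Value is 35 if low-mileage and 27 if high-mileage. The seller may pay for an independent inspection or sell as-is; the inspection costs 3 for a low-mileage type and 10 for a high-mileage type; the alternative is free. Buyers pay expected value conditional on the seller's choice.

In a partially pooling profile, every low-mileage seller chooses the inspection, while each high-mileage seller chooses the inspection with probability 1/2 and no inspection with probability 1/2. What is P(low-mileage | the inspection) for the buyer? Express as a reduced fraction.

P(the inspection) = (1/4)·1 + (3/4)·(1/2) = 5/8.
By Bayes' rule, P(low-mileage | the inspection) = (1/4) / (5/8) = 2/5.

2/5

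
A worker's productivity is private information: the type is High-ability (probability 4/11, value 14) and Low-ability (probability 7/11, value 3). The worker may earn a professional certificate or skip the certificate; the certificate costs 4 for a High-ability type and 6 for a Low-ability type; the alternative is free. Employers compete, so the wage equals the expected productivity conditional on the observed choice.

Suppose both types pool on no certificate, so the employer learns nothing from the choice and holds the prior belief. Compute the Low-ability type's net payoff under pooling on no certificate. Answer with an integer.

Pooled wage = 4/11·14 + 7/11·3 = 7.
Low-ability pays no cost for no certificate, so net payoff = 7.

7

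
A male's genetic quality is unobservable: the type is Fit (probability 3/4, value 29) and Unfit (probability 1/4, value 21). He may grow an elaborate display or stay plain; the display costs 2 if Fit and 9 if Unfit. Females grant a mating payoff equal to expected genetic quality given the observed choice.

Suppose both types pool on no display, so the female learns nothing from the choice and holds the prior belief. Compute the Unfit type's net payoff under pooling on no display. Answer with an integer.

Pooled mating payoff = 3/4·29 + 1/4·21 = 27.
Unfit pays no cost for no display, so net payoff = 27.

27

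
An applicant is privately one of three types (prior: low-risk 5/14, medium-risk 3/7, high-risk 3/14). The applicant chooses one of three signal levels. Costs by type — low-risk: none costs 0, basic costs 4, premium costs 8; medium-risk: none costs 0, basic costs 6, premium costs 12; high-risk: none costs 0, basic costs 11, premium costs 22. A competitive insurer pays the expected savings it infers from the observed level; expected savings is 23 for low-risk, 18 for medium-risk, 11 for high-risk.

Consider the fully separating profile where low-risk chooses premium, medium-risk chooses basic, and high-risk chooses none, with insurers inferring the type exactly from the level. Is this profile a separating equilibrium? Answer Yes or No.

Yes

Separating rebates: premium → 23, basic → 18, none → 11.
low-risk (assigned premium): none: 11 − 0 = 11; basic: 18 − 4 = 14; premium: 23 − 8 = 15. low-risk stays.
medium-risk (assigned basic): none: 11 − 0 = 11; basic: 18 − 6 = 12; premium: 23 − 12 = 11. medium-risk stays.
high-risk (assigned none): none: 11 − 0 = 11; basic: 18 − 11 = 7; premium: 23 − 22 = 1. high-risk stays.
Every type prefers its assigned level; separation holds.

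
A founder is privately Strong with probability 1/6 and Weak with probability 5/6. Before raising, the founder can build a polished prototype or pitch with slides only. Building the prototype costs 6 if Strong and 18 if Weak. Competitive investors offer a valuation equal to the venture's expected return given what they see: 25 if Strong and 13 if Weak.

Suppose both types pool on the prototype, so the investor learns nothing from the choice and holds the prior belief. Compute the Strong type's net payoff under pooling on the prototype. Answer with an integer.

Pooled valuation = 1/6·25 + 5/6·13 = 15.
Strong pays cost 6 for the prototype, so net payoff = 15 − 6 = 9.

9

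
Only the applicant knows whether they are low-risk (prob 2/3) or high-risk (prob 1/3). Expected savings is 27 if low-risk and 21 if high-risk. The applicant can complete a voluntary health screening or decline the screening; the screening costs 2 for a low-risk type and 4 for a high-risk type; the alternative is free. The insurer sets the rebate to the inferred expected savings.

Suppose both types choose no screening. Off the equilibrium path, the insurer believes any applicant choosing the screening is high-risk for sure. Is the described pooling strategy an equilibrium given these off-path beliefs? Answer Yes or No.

Yes

On path, the insurer holds the prior and pays 2/3·27 + 1/3·21 = 25. Off path (the screening), believing high-risk, it pays 21.
low-risk: no screening nets 25; the screening nets 21 − 2 = 19. low-risk stays.
high-risk: no screening nets 25; the screening nets 21 − 4 = 17. high-risk stays.
No type deviates, so pooling is sustained.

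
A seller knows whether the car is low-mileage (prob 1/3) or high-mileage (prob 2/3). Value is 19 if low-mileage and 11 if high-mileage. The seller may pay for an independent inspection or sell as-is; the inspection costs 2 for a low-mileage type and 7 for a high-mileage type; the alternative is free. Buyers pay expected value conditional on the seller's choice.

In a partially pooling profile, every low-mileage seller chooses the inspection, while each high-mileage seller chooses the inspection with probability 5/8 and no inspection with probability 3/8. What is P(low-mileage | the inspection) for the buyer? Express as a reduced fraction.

4/9

P(the inspection) = (1/3)·1 + (2/3)·(5/8) = 3/4.
By Bayes' rule, P(low-mileage | the inspection) = (1/3) / (3/4) = 4/9.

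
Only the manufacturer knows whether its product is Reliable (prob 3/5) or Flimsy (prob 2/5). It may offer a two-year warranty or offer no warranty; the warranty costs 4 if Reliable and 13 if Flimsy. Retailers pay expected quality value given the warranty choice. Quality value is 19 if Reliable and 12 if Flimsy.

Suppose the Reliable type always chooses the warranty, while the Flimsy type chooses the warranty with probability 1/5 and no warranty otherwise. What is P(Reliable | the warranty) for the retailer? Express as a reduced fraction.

P(the warranty) = (3/5)·1 + (2/5)·(1/5) = 17/25.
By Bayes' rule, P(Reliable | the warranty) = (3/5) / (17/25) = 15/17.

15/17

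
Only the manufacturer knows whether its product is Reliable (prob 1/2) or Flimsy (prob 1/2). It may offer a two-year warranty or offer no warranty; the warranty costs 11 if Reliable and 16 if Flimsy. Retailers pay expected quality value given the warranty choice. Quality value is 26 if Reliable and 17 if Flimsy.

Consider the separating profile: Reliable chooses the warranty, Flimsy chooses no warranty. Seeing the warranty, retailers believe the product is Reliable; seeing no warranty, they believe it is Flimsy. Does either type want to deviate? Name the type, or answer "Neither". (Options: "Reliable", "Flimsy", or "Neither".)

The warranty pays 26; no warranty pays 17.
Reliable: assigned the warranty, nets 26 − 11 = 15; deviating to no warranty nets 17.
Flimsy: assigned no warranty, nets 17; deviating to the warranty nets 26 − 16 = 10.
The Reliable type gains 2 by deviating.

Reliable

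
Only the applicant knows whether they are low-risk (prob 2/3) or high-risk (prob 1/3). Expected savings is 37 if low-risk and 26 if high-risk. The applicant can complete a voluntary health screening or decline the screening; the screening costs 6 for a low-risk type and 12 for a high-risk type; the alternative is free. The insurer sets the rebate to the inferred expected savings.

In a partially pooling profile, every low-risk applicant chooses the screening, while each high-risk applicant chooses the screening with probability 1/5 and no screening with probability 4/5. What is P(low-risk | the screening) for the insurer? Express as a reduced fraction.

P(the screening) = (2/3)·1 + (1/3)·(1/5) = 11/15.
By Bayes' rule, P(low-risk | the screening) = (2/3) / (11/15) = 10/11.

10/11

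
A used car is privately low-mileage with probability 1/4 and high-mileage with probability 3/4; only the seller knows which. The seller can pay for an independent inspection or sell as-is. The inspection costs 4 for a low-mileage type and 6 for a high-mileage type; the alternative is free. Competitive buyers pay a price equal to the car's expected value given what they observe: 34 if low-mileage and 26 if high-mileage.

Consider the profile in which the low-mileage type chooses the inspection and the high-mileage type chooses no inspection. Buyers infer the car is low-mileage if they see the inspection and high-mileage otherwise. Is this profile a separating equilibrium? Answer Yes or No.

No

Under these beliefs, the inspection earns price 34 and no inspection earns price 26.
low-mileage: the inspection nets 34 − 4 = 30; no inspection nets 26. low-mileage prefers the inspection.
high-mileage: the inspection nets 34 − 6 = 28; no inspection nets 26. high-mileage would deviate to the inspection.
high-mileage has a profitable deviation, so the profile is not an equilibrium.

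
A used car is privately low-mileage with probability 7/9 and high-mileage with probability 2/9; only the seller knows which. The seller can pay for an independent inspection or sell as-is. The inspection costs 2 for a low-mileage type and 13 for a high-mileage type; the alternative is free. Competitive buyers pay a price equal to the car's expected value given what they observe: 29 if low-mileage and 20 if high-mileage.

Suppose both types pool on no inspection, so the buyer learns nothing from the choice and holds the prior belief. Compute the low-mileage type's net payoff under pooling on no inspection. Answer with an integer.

Pooled price = 7/9·29 + 2/9·20 = 27.
low-mileage pays no cost for no inspection, so net payoff = 27.

27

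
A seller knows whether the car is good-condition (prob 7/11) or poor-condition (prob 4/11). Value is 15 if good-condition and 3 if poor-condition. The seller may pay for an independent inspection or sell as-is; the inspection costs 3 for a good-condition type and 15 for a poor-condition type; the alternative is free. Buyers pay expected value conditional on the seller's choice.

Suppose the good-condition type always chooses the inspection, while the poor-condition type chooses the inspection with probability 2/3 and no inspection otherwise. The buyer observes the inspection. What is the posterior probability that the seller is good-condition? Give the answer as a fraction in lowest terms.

P(the inspection) = (7/11)·1 + (4/11)·(2/3) = 29/33.
By Bayes' rule, P(good-condition | the inspection) = (7/11) / (29/33) = 21/29.

21/29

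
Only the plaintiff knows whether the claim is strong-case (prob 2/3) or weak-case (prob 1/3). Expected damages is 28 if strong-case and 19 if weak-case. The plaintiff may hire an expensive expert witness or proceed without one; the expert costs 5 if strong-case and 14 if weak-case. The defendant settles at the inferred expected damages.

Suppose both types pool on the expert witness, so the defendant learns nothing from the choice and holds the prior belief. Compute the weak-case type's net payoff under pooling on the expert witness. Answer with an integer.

11

Pooled settlement = 2/3·28 + 1/3·19 = 25.
weak-case pays cost 14 for the expert witness, so net payoff = 25 − 14 = 11.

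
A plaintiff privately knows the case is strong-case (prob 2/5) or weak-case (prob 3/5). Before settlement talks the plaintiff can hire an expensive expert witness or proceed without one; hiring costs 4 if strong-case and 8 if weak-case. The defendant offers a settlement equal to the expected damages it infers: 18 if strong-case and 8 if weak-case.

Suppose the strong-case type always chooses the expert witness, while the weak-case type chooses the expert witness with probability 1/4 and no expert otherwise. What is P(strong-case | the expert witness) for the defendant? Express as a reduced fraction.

8/11

P(the expert witness) = (2/5)·1 + (3/5)·(1/4) = 11/20.
By Bayes' rule, P(strong-case | the expert witness) = (2/5) / (11/20) = 8/11.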